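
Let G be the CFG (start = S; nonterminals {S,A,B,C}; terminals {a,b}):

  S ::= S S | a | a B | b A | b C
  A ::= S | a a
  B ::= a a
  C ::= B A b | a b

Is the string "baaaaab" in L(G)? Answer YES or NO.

Convert to CNF:
  S -> S S | T0 B | T1 A | T1 C | a
  A -> S S | T0 B | T0 T0 | T1 A | T1 C | a
  B -> T0 T0
  C -> B X2 | T0 T1
  T0 -> a
  T1 -> b
  X2 -> A T1

CYK fill:
  T[0,0] 'b' = {T1}  orig:{}
  T[1,1] 'a' = {A,S,T0}  orig:{A,S}
  T[2,2] 'a' = {A,S,T0}  orig:{A,S}
  T[3,3] 'a' = {A,S,T0}  orig:{A,S}
  T[4,4] 'a' = {A,S,T0}  orig:{A,S}
  T[5,5] 'a' = {A,S,T0}  orig:{A,S}
  T[6,6] 'b' = {T1}  orig:{}
  T[0,1] 'ba' = {A,S}
  T[1,2] 'aa' = {A,B,S}
  T[2,3] 'aa' = {A,B,S}
  T[3,4] 'aa' = {A,B,S}
  T[4,5] 'aa' = {A,B,S}
  T[5,6] 'ab' = {C,X2}  orig:{C}
  T[0,2] 'baa' = {A,S}
  T[1,3] 'aaa' = {A,S}
  T[2,4] 'aaa' = {A,S}
  T[3,5] 'aaa' = {A,S}
  T[4,6] 'aab' = {X2}  orig:{}
  T[0,3] 'baaa' = {A,S}
  T[1,4] 'aaaa' = {A,S}
  T[2,5] 'aaaa' = {A,S}
  T[3,6] 'aaab' = {C,X2}  orig:{C}
  T[0,4] 'baaaa' = {A,S}
  T[1,5] 'aaaaa' = {A,S}
  T[2,6] 'aaaab' = {C,X2}  orig:{C}
  T[0,5] 'baaaaa' = {A,S}
  T[1,6] 'aaaaab' = {C,X2}  orig:{C}
  T[0,6] 'baaaaab' = {A,S,X2}  orig:{A,S}

S ∈ T[0,6] ⇒ YES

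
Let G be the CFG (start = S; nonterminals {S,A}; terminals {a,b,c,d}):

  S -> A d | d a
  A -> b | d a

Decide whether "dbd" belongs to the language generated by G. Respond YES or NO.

Convert to CNF:
  S -> A T0 | T0 T1
  A -> T0 T1 | b
  T0 -> d
  T1 -> a

Fill CYK table bottom-up:
  cell(0,0) d: {T0}  orig:{}
  cell(1,1) b: {A}
  cell(2,2) d: {T0}  orig:{}
  cell(0,1) db: ∅
  cell(1,2) bd: {S}
  cell(0,2) dbd: ∅

S ∉ T[0,2] ⇒ NO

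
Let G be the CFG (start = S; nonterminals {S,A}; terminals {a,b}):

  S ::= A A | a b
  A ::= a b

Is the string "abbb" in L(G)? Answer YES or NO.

Convert to CNF:
  S -> A A | T0 T1
  A -> T0 T1
  T0 -> a
  T1 -> b

Fill CYK table bottom-up:
  T[0,0] 'a' = {T0}  orig:{}
  T[1,1] 'b' = {T1}  orig:{}
  T[2,2] 'b' = {T1}  orig:{}
  T[3,3] 'b' = {T1}  orig:{}
  T[0,1] 'ab' = {A,S}
  T[1,2] 'bb' = ∅
  T[2,3] 'bb' = ∅
  T[0,2] 'abb' = ∅
  T[1,3] 'bbb' = ∅
  T[0,3] 'abbb' = ∅

S ∉ T[0,3] ⇒ NO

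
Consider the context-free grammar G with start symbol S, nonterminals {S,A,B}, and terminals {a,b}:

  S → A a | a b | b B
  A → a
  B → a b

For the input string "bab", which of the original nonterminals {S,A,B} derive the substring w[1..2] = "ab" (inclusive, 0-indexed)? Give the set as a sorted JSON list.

Convert to CNF:
  S -> A T0 | T0 T1 | T1 B
  A -> a
  B -> T0 T1
  T0 -> a
  T1 -> b

CYK fill, restricted to cells inside w[1..2]:
  [1..1]={A,T0}  "a"  orig:{A}
  [2..2]={T1}  "b"  orig:{}
  [1..2]={B,S}  "ab"

Original NTs in T[1,2] deriving "ab": ["B", "S"]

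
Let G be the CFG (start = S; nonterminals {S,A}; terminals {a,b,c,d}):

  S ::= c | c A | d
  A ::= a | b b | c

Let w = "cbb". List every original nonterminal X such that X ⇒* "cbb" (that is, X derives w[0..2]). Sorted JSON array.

CNF form of G:
  S -> T1 A | c | d
  A -> T0 T0 | a | c
  T0 -> b
  T1 -> c

CYK table (by increasing span) — only the sub-triangle for w[0..2]:
  [0..0]={A,S,T1}  "c"  orig:{A,S}
  [1..1]={T0}  "b"  orig:{}
  [2..2]={T0}  "b"  orig:{}
  [0..1]=∅  "cb"
  [1..2]={A}  "bb"
  [0..2]={S}  "cbb"

Original NTs in T[0,2] deriving "cbb": ["S"]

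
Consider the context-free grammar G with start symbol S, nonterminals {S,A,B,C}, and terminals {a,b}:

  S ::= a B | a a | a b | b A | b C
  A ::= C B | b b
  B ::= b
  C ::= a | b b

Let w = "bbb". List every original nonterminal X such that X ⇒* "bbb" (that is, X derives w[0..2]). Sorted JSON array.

Convert to CNF:
  S -> T0 A | T0 C | T1 B | T1 T0 | T1 T1
  A -> C B | T0 T0
  B -> b
  C -> T0 T0 | a
  T0 -> b
  T1 -> a

CYK fill — only the sub-triangle for w[0..2]:
  T[0,0] 'b' = {B,T0}  orig:{B}
  T[1,1] 'b' = {B,T0}  orig:{B}
  T[2,2] 'b' = {B,T0}  orig:{B}
  T[0,1] 'bb' = {A,C}
  T[1,2] 'bb' = {A,C}
  T[0,2] 'bbb' = {A,S}

Original NTs in T[0,2] deriving "bbb": ["A", "S"]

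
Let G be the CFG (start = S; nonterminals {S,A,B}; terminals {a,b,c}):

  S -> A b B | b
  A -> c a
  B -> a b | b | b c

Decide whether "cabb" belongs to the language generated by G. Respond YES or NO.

CNF form of G:
  S -> A X3 | b
  A -> T0 T1
  B -> T1 T2 | T2 T0 | b
  T0 -> c
  T1 -> a
  T2 -> b
  X3 -> T2 B

CYK table (by increasing span):
  cell(0,0) c: {T0}  orig:{}
  cell(1,1) a: {T1}  orig:{}
  cell(2,2) b: {B,S,T2}  orig:{B,S}
  cell(3,3) b: {B,S,T2}  orig:{B,S}
  cell(0,1) ca: {A}
  cell(1,2) ab: {B}
  cell(2,3) bb: {X3}  orig:{}
  cell(0,2) cab: ∅
  cell(1,3) abb: ∅
  cell(0,3) cabb: {S}

S ∈ T[0,3] ⇒ YES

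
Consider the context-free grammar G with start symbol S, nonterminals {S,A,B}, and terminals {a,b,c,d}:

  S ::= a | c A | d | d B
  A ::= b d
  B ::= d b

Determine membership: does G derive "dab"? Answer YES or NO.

Convert to CNF:
  S -> T1 B | T2 A | a | d
  A -> T0 T1
  B -> T1 T0
  T0 -> b
  T1 -> d
  T2 -> c

CYK fill:
  T[0,0] 'd' = {S,T1}  orig:{S}
  T[1,1] 'a' = {S}
  T[2,2] 'b' = {T0}  orig:{}
  T[0,1] 'da' = ∅
  T[1,2] 'ab' = ∅
  T[0,2] 'dab' = ∅

S ∉ T[0,2] ⇒ NO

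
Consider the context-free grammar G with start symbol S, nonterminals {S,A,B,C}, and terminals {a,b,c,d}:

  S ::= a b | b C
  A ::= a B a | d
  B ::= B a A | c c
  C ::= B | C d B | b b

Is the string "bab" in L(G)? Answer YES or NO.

Convert to CNF:
  S -> T0 T3 | T3 C
  A -> T0 X4 | d
  B -> B X5 | T1 T1
  C -> B X6 | C X7 | T1 T1 | T3 T3
  T0 -> a
  T1 -> c
  T2 -> d
  T3 -> b
  X4 -> B T0
  X5 -> T0 A
  X6 -> T0 A
  X7 -> T2 B

CYK table (by increasing span):
  [0..0]={T3}  "b"  orig:{}
  [1..1]={T0}  "a"  orig:{}
  [2..2]={T3}  "b"  orig:{}
  [0..1]=∅  "ba"
  [1..2]={S}  "ab"
  [0..2]=∅  "bab"

S ∉ T[0,2] ⇒ NO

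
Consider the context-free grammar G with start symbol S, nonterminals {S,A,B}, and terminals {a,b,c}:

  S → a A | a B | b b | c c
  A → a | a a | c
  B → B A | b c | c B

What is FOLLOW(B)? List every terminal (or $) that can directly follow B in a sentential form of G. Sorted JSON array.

FIRST iteration:
pass 1:
  A via A→a: +{a}
  A via A→c: +{c}
  B via B→b c: +{b}
  B via B→c B: +{c}
  S via S→a A: +{a}
  S via S→b b: +{b}
  S via S→c c: +{c}
  S: {a,b,c}  A: {a,c}  B: {b,c}
pass 2: done
  S: {a,b,c}  A: {a,c}  B: {b,c}

FOLLOW sets:
FOLLOW(S) := {$}
iter 1:
  B→B A: FOLLOW(B) ⊇ FIRST(A) = {a,c}; new: +{a,c}
  B→B A: FOLLOW(A) ⊇ FOLLOW(B) ⊇ {a,c}; new: +{a,c}
  S→a A: FOLLOW(A) ⊇ FOLLOW(S) ⊇ {$}; new: +{$}
  S→a B: FOLLOW(B) ⊇ FOLLOW(S) ⊇ {$}; new: +{$}
  FOLLOW(S)={$}  FOLLOW(A)={$,a,c}  FOLLOW(B)={$,a,c}
iter 2: done
  FOLLOW(S)={$}  FOLLOW(A)={$,a,c}  FOLLOW(B)={$,a,c}

FOLLOW(B) = ["$", "a", "c"]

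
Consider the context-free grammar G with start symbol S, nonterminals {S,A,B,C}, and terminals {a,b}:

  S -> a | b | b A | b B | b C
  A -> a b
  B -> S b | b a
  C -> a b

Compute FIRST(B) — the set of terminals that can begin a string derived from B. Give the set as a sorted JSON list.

FIRST iteration:
pass 1:
  A via A→a b: +{a}
  B via B→b a: +{b}
  C via C→a b: +{a}
  S via S→a: +{a}
  S via S→b: +{b}
  FIRST[S]={a,b}  FIRST[A]={a}  FIRST[B]={b}  FIRST[C]={a}
pass 2:
  B via B→S b: +{a}
  FIRST[S]={a,b}  FIRST[A]={a}  FIRST[B]={a,b}  FIRST[C]={a}
pass 3: (no change)
  FIRST[S]={a,b}  FIRST[A]={a}  FIRST[B]={a,b}  FIRST[C]={a}

FIRST(B) = ["a", "b"]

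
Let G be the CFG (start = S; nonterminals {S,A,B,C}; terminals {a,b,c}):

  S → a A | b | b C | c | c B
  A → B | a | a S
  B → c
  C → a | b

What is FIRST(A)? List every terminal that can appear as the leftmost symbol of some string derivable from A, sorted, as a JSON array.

FIRST iteration:
round 1:
  A via A→a: +{a}
  B via B→c: +{c}
  C via C→a: +{a}
  C via C→b: +{b}
  S via S→a A: +{a}
  S via S→b: +{b}
  S via S→c: +{c}
  FIRST[S]={a,b,c}  FIRST[A]={a}  FIRST[B]={c}  FIRST[C]={a,b}
round 2:
  A via A→B: +{c}
  FIRST[S]={a,b,c}  FIRST[A]={a,c}  FIRST[B]={c}  FIRST[C]={a,b}
round 3: (stable)
  FIRST[S]={a,b,c}  FIRST[A]={a,c}  FIRST[B]={c}  FIRST[C]={a,b}

FIRST(A) = ["a", "c"]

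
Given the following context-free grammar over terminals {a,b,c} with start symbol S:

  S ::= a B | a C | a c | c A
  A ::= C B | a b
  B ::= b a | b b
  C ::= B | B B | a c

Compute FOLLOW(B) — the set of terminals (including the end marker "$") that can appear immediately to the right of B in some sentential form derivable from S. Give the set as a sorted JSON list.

Compute FIRST by fixpoint:
[1]
  A via A→a b: +{a}
  B via B→b a: +{b}
  C via C→B: +{b}
  C via C→a c: +{a}
  S via S→a B: +{a}
  S via S→c A: +{c}
  S: {a,c}  A: {a}  B: {b}  C: {a,b}
[2]
  A via A→C B: +{b}
  S: {a,c}  A: {a,b}  B: {b}  C: {a,b}
[3] done
  S: {a,c}  A: {a,b}  B: {b}  C: {a,b}

Compute FOLLOW by fixpoint:
seed FOLLOW(S) with $
round 1:
  A→C B: FOLLOW(C) ⊇ FIRST(B) = {b}; new: +{b}
  C→B: FOLLOW(B) ⊇ FOLLOW(C) ⊇ {b}; new: +{b}
  S→a B: FOLLOW(B) ⊇ FOLLOW(S) ⊇ {$}; new: +{$}
  S→a C: FOLLOW(C) ⊇ FOLLOW(S) ⊇ {$}; new: +{$}
  S→c A: FOLLOW(A) ⊇ FOLLOW(S) ⊇ {$}; new: +{$}
  FOLLOW(S)={$}  FOLLOW(A)={$}  FOLLOW(B)={$,b}  FOLLOW(C)={$,b}
round 2: — fixpoint
  FOLLOW(S)={$}  FOLLOW(A)={$}  FOLLOW(B)={$,b}  FOLLOW(C)={$,b}

FOLLOW(B) = ["$", "b"]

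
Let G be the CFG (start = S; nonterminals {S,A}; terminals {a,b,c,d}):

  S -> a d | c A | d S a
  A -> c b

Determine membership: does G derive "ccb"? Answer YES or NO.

CNF form of G:
  S -> T0 A | T2 T3 | T3 X4
  A -> T0 T1
  T0 -> c
  T1 -> b
  T2 -> a
  T3 -> d
  X4 -> S T2

CYK table (by increasing span):
  cell(0,0) c: {T0}  orig:{}
  cell(1,1) c: {T0}  orig:{}
  cell(2,2) b: {T1}  orig:{}
  cell(0,1) cc: ∅
  cell(1,2) cb: {A}
  cell(0,2) ccb: {S}

S ∈ T[0,2] ⇒ YES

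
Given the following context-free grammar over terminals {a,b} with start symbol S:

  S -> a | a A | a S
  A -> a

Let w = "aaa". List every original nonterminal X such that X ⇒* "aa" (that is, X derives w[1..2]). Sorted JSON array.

CNF form of G:
  S -> T0 A | T0 S | a
  A -> a
  T0 -> a

CYK table (by increasing span) — only the sub-triangle for w[1..2]:
  T[1,1] 'a' = {A,S,T0}  orig:{A,S}
  T[2,2] 'a' = {A,S,T0}  orig:{A,S}
  T[1,2] 'aa' = {S}

Original NTs in T[1,2] deriving "aa": ["S"]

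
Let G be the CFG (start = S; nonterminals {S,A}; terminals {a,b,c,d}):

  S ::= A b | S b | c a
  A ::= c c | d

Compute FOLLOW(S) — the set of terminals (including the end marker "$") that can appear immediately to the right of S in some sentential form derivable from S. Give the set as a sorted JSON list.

Compute FIRST by fixpoint:
iter 1:
  A via A→c c: +{c}
  A via A→d: +{d}
  S via S→A b: +{c,d}
  S: {c,d}  A: {c,d}
iter 2: done
  S: {c,d}  A: {c,d}

FOLLOW iteration:
initialize: $ ∈ FOLLOW(S)
round 1:
  S→A b: FOLLOW(A) ⊇ FIRST(b) = {b}; new: +{b}
  S→S b: FOLLOW(S) ⊇ FIRST(b) = {b}; new: +{b}
  FOLLOW(S)={$,b}  FOLLOW(A)={b}
round 2: (no change)
  FOLLOW(S)={$,b}  FOLLOW(A)={b}

FOLLOW(S) = ["$", "b"]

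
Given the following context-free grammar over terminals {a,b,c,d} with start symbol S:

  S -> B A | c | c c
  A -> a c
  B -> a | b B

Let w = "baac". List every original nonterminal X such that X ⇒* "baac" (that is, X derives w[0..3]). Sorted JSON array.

CNF form of G:
  S -> B A | T1 T1 | c
  A -> T0 T1
  B -> T2 B | a
  T0 -> a
  T1 -> c
  T2 -> b

CYK table (by increasing span) — only the sub-triangle for w[0..3]:
  [0..0]={T2}  "b"  orig:{}
  [1..1]={B,T0}  "a"  orig:{B}
  [2..2]={B,T0}  "a"  orig:{B}
  [3..3]={S,T1}  "c"  orig:{S}
  [0..1]={B}  "ba"
  [1..2]=∅  "aa"
  [2..3]={A}  "ac"
  [0..2]=∅  "baa"
  [1..3]={S}  "aac"
  [0..3]={S}  "baac"

Original NTs in T[0,3] deriving "baac": ["S"]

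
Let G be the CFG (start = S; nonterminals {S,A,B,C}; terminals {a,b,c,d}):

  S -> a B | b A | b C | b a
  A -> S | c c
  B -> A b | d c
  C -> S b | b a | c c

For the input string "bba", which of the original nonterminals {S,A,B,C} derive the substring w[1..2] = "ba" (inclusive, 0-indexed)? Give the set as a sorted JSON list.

Convert to CNF:
  S -> T0 B | T1 A | T1 C | T1 T0
  A -> T0 B | T1 A | T1 C | T1 T0 | T2 T2
  B -> A T1 | T3 T2
  C -> S T1 | T1 T0 | T2 T2
  T0 -> a
  T1 -> b
  T2 -> c
  T3 -> d

CYK table (by increasing span) (cells [i..j] with 1 ≤ i ≤ j ≤ 2 only):
  T[1,1] 'b' = {T1}  orig:{}
  T[2,2] 'a' = {T0}  orig:{}
  T[1,2] 'ba' = {A,C,S}

Original NTs in T[1,2] deriving "ba": ["A", "C", "S"]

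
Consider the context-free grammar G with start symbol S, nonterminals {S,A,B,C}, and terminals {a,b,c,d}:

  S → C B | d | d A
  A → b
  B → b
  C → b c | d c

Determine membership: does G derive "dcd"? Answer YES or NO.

Convert to CNF:
  S -> C B | T2 A | d
  A -> b
  B -> b
  C -> T0 T1 | T2 T1
  T0 -> b
  T1 -> c
  T2 -> d

CYK table (by increasing span):
  T[0,0] 'd' = {S,T2}  orig:{S}
  T[1,1] 'c' = {T1}  orig:{}
  T[2,2] 'd' = {S,T2}  orig:{S}
  T[0,1] 'dc' = {C}
  T[1,2] 'cd' = ∅
  T[0,2] 'dcd' = ∅

S ∉ T[0,2] ⇒ NO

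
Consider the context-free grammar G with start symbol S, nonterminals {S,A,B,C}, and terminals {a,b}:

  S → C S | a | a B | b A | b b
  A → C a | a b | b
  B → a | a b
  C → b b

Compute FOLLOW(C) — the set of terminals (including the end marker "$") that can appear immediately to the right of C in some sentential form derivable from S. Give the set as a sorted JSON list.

FIRST iteration:
[1]
  A via A→a b: +{a}
  A via A→b: +{b}
  B via B→a: +{a}
  C via C→b b: +{b}
  S via S→C S: +{b}
  S via S→a: +{a}
  FIRST[S]={a,b}  FIRST[A]={a,b}  FIRST[B]={a}  FIRST[C]={b}
[2] — fixpoint
  FIRST[S]={a,b}  FIRST[A]={a,b}  FIRST[B]={a}  FIRST[C]={b}

FOLLOW sets:
seed FOLLOW(S) with $
[1]
  A→C a: FOLLOW(C) ⊇ FIRST(a) = {a}; new: +{a}
  S→C S: FOLLOW(C) ⊇ FIRST(S) = {a,b}; new: +{b}
  S→a B: FOLLOW(B) ⊇ FOLLOW(S) ⊇ {$}; new: +{$}
  S→b A: FOLLOW(A) ⊇ FOLLOW(S) ⊇ {$}; new: +{$}
  FOLLOW(S)={$}  FOLLOW(A)={$}  FOLLOW(B)={$}  FOLLOW(C)={a,b}
[2] done
  FOLLOW(S)={$}  FOLLOW(A)={$}  FOLLOW(B)={$}  FOLLOW(C)={a,b}

FOLLOW(C) = ["a", "b"]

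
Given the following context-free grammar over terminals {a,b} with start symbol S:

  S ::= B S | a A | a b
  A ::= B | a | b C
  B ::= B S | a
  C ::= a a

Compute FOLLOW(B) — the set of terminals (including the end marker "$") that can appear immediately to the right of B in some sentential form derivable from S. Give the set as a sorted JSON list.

Compute FIRST by fixpoint:
pass 1:
  A via A→a: +{a}
  A via A→b C: +{b}
  B via B→a: +{a}
  C via C→a a: +{a}
  S via S→B S: +{a}
  S: {a}  A: {a,b}  B: {a}  C: {a}
pass 2: (stable)
  S: {a}  A: {a,b}  B: {a}  C: {a}

FOLLOW sets:
seed FOLLOW(S) with $
pass 1:
  B→B S: FOLLOW(B) ⊇ FIRST(S) = {a}; new: +{a}
  B→B S: FOLLOW(S) ⊇ FOLLOW(B) ⊇ {a}; new: +{a}
  S→a A: FOLLOW(A) ⊇ FOLLOW(S) ⊇ {$,a}; new: +{$,a}
  FOLLOW[S]={$,a}  FOLLOW[A]={$,a}  FOLLOW[B]={a}  FOLLOW[C]={}
pass 2:
  A→B: FOLLOW(B) ⊇ FOLLOW(A) ⊇ {$,a}; new: +{$}
  A→b C: FOLLOW(C) ⊇ FOLLOW(A) ⊇ {$,a}; new: +{$,a}
  FOLLOW[S]={$,a}  FOLLOW[A]={$,a}  FOLLOW[B]={$,a}  FOLLOW[C]={$,a}
pass 3: — fixpoint
  FOLLOW[S]={$,a}  FOLLOW[A]={$,a}  FOLLOW[B]={$,a}  FOLLOW[C]={$,a}

FOLLOW(B) = ["$", "a"]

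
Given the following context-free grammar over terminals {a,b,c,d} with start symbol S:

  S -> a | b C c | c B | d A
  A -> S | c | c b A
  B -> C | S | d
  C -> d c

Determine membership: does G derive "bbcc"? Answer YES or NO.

CNF form of G:
  S -> T0 X6 | T1 B | T2 A | a
  A -> T0 X3 | T1 B | T1 X4 | T2 A | a | c
  B -> T0 X5 | T1 B | T2 A | T2 T1 | a | d
  C -> T2 T1
  T0 -> b
  T1 -> c
  T2 -> d
  X3 -> C T1
  X4 -> T0 A
  X5 -> C T1
  X6 -> C T1

CYK fill:
  cell(0,0) b: {T0}  orig:{}
  cell(1,1) b: {T0}  orig:{}
  cell(2,2) c: {A,T1}  orig:{A}
  cell(3,3) c: {A,T1}  orig:{A}
  cell(0,1) bb: ∅
  cell(1,2) bc: {X4}  orig:{}
  cell(2,3) cc: ∅
  cell(0,2) bbc: ∅
  cell(1,3) bcc: ∅
  cell(0,3) bbcc: ∅

S ∉ T[0,3] ⇒ NO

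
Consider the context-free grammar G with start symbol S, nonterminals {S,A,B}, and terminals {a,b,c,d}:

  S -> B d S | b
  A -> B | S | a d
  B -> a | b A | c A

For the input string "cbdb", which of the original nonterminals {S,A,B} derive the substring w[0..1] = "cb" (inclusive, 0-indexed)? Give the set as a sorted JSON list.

Convert to CNF:
  S -> B X5 | b
  A -> B X4 | T1 T0 | T2 A | T3 A | a | b
  B -> T2 A | T3 A | a
  T0 -> d
  T1 -> a
  T2 -> b
  T3 -> c
  X4 -> T0 S
  X5 -> T0 S

Fill CYK table bottom-up — only the sub-triangle for w[0..1]:
  cell(0,0) c: {T3}  orig:{}
  cell(1,1) b: {A,S,T2}  orig:{A,S}
  cell(0,1) cb: {A,B}

Original NTs in T[0,1] deriving "cb": ["A", "B"]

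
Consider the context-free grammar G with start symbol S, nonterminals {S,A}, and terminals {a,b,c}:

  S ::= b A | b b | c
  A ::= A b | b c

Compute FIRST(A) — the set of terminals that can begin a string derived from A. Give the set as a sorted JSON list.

FIRST sets, iterate to fixpoint:
iter 1:
  A via A→b c: +{b}
  S via S→b A: +{b}
  S via S→c: +{c}
  S: {b,c}  A: {b}
iter 2: done
  S: {b,c}  A: {b}

FIRST(A) = ["b"]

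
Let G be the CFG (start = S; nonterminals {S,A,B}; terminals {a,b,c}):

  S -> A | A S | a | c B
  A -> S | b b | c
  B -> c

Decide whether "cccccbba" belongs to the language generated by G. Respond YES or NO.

CNF form of G:
  S -> A S | T0 T0 | T1 B | a | c
  A -> A S | T0 T0 | T1 B | a | c
  B -> c
  T0 -> b
  T1 -> c

CYK fill:
  cell(0,0) c: {A,B,S,T1}  orig:{A,B,S}
  cell(1,1) c: {A,B,S,T1}  orig:{A,B,S}
  cell(2,2) c: {A,B,S,T1}  orig:{A,B,S}
  cell(3,3) c: {A,B,S,T1}  orig:{A,B,S}
  cell(4,4) c: {A,B,S,T1}  orig:{A,B,S}
  cell(5,5) b: {T0}  orig:{}
  cell(6,6) b: {T0}  orig:{}
  cell(7,7) a: {A,S}
  cell(0,1) cc: {A,S}
  cell(1,2) cc: {A,S}
  cell(2,3) cc: {A,S}
  cell(3,4) cc: {A,S}
  cell(4,5) cb: ∅
  cell(5,6) bb: {A,S}
  cell(6,7) ba: ∅
  cell(0,2) ccc: {A,S}
  cell(1,3) ccc: {A,S}
  cell(2,4) ccc: {A,S}
  cell(3,5) ccb: ∅
  cell(4,6) cbb: {A,S}
  cell(5,7) bba: {A,S}
  cell(0,3) cccc: {A,S}
  cell(1,4) cccc: {A,S}
  cell(2,5) cccb: ∅
  cell(3,6) ccbb: {A,S}
  cell(4,7) cbba: {A,S}
  cell(0,4) ccccc: {A,S}
  cell(1,5) ccccb: ∅
  cell(2,6) cccbb: {A,S}
  cell(3,7) ccbba: {A,S}
  cell(0,5) cccccb: ∅
  cell(1,6) ccccbb: {A,S}
  cell(2,7) cccbba: {A,S}
  cell(0,6) cccccbb: {A,S}
  cell(1,7) ccccbba: {A,S}
  cell(0,7) cccccbba: {A,S}

S ∈ T[0,7] ⇒ YES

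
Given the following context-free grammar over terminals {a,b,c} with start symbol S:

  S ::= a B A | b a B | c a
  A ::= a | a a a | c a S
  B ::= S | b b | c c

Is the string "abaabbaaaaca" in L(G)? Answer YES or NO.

Convert to CNF:
  S -> T0 X7 | T1 T0 | T2 X8
  A -> T0 X3 | T1 X4 | a
  B -> T0 X5 | T1 T0 | T1 T1 | T2 T2 | T2 X6
  T0 -> a
  T1 -> c
  T2 -> b
  X3 -> T0 T0
  X4 -> T0 S
  X5 -> B A
  X6 -> T0 B
  X7 -> B A
  X8 -> T0 B

Fill CYK table bottom-up:
  [0..0]={A,T0}  "a"  orig:{A}
  [1..1]={T2}  "b"  orig:{}
  [2..2]={A,T0}  "a"  orig:{A}
  [3..3]={A,T0}  "a"  orig:{A}
  [4..4]={T2}  "b"  orig:{}
  [5..5]={T2}  "b"  orig:{}
  [6..6]={A,T0}  "a"  orig:{A}
  [7..7]={A,T0}  "a"  orig:{A}
  [8..8]={A,T0}  "a"  orig:{A}
  [9..9]={A,T0}  "a"  orig:{A}
  [10..10]={T1}  "c"  orig:{}
  [11..11]={A,T0}  "a"  orig:{A}
  [0..1]=∅  "ab"
  [1..2]=∅  "ba"
  [2..3]={X3}  "aa"  orig:{}
  [3..4]=∅  "ab"
  [4..5]={B}  "bb"
  [5..6]=∅  "ba"
  [6..7]={X3}  "aa"  orig:{}
  [7..8]={X3}  "aa"  orig:{}
  [8..9]={X3}  "aa"  orig:{}
  [9..10]=∅  "ac"
  [10..11]={B,S}  "ca"
  [0..2]=∅  "aba"
  [1..3]=∅  "baa"
  [2..4]=∅  "aab"
  [3..5]={X6,X8}  "abb"  orig:{}
  [4..6]={X5,X7}  "bba"  orig:{}
  [5..7]=∅  "baa"
  [6..8]={A}  "aaa"
  [7..9]={A}  "aaa"
  [8..10]=∅  "aac"
  [9..11]={X4,X6,X8}  "aca"  orig:{}
  [0..3]=∅  "abaa"
  [1..4]=∅  "baab"
  [2..5]=∅  "aabb"
  [3..6]={B,S}  "abba"
  [4..7]=∅  "bbaa"
  [5..8]=∅  "baaa"
  [6..9]=∅  "aaaa"
  [7..10]=∅  "aaac"
  [8..11]=∅  "aaca"
  [0..4]=∅  "abaab"
  [1..5]=∅  "baabb"
  [2..6]={X4,X6,X8}  "aabba"  orig:{}
  [3..7]={X5,X7}  "abbaa"  orig:{}
  [4..8]={X5,X7}  "bbaaa"  orig:{}
  [5..9]=∅  "baaaa"
  [6..10]=∅  "aaaac"
  [7..11]=∅  "aaaca"
  [0..5]=∅  "abaabb"
  [1..6]={B,S}  "baabba"
  [2..7]={B,S}  "aabbaa"
  [3..8]={B,S}  "abbaaa"
  [4..9]=∅  "bbaaaa"
  [5..10]=∅  "baaaac"
  [6..11]=∅  "aaaaca"
  [0..6]={X4,X6,X8}  "abaabba"  orig:{}
  [1..7]={X5,X7}  "baabbaa"  orig:{}
  [2..8]={X4,X5,X6,X7,X8}  "aabbaaa"  orig:{}
  [3..9]={X5,X7}  "abbaaaa"  orig:{}
  [4..10]=∅  "bbaaaac"
  [5..11]=∅  "baaaaca"
  [0..7]={B,S}  "abaabbaa"
  [1..8]={B,S}  "baabbaaa"
  [2..9]={B,S}  "aabbaaaa"
  [3..10]=∅  "abbaaaac"
  [4..11]=∅  "bbaaaaca"
  [0..8]={X4,X5,X6,X7,X8}  "abaabbaaa"  orig:{}
  [1..9]={X5,X7}  "baabbaaaa"  orig:{}
  [2..10]=∅  "aabbaaaac"
  [3..11]=∅  "abbaaaaca"
  [0..9]={B,S}  "abaabbaaaa"
  [1..10]=∅  "baabbaaaac"
  [2..11]=∅  "aabbaaaaca"
  [0..10]=∅  "abaabbaaaac"
  [1..11]=∅  "baabbaaaaca"
  [0..11]=∅  "abaabbaaaaca"

S ∉ T[0,11] ⇒ NO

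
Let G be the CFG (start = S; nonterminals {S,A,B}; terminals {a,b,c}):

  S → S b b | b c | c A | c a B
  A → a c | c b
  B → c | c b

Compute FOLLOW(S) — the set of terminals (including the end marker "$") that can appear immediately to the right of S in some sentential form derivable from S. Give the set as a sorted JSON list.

FIRST sets, iterate to fixpoint:
iter 1:
  A via A→a c: +{a}
  A via A→c b: +{c}
  B via B→c: +{c}
  S via S→b c: +{b}
  S via S→c A: +{c}
  S: {b,c}  A: {a,c}  B: {c}
iter 2: done
  S: {b,c}  A: {a,c}  B: {c}

FOLLOW iteration:
FOLLOW(S) := {$}
[1]
  S→S b b: FOLLOW(S) ⊇ FIRST(b) = {b}; new: +{b}
  S→c A: FOLLOW(A) ⊇ FOLLOW(S) ⊇ {$,b}; new: +{$,b}
  S→c a B: FOLLOW(B) ⊇ FOLLOW(S) ⊇ {$,b}; new: +{$,b}
  FOLLOW(S)={$,b}  FOLLOW(A)={$,b}  FOLLOW(B)={$,b}
[2] (no change)
  FOLLOW(S)={$,b}  FOLLOW(A)={$,b}  FOLLOW(B)={$,b}

FOLLOW(S) = ["$", "b"]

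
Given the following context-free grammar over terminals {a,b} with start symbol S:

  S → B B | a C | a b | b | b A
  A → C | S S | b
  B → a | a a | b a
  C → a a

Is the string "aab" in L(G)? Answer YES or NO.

CNF form of G:
  S -> B B | T0 C | T0 T1 | T1 A | b
  A -> S S | T0 T0 | b
  B -> T0 T0 | T1 T0 | a
  C -> T0 T0
  T0 -> a
  T1 -> b

CYK table (by increasing span):
  [0..0]={B,T0}  "a"  orig:{B}
  [1..1]={B,T0}  "a"  orig:{B}
  [2..2]={A,S,T1}  "b"  orig:{A,S}
  [0..1]={A,B,C,S}  "aa"
  [1..2]={S}  "ab"
  [0..2]={A}  "aab"

S ∉ T[0,2] ⇒ NO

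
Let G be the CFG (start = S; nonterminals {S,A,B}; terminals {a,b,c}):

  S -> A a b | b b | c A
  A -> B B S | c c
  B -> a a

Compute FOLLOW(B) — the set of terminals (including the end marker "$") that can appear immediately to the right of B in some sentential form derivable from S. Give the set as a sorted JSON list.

FIRST iteration:
pass 1:
  A via A→c c: +{c}
  B via B→a a: +{a}
  S via S→A a b: +{c}
  S via S→b b: +{b}
  S: {b,c}  A: {c}  B: {a}
pass 2:
  A via A→B B S: +{a}
  S via S→A a b: +{a}
  S: {a,b,c}  A: {a,c}  B: {a}
pass 3: — fixpoint
  S: {a,b,c}  A: {a,c}  B: {a}

FOLLOW iteration:
initialize: $ ∈ FOLLOW(S)
pass 1:
  A→B B S: FOLLOW(B) ⊇ FIRST(B) = {a}; new: +{a}
  A→B B S: FOLLOW(B) ⊇ FIRST(S) = {a,b,c}; new: +{b,c}
  S→A a b: FOLLOW(A) ⊇ FIRST(a) = {a}; new: +{a}
  S→c A: FOLLOW(A) ⊇ FOLLOW(S) ⊇ {$}; new: +{$}
  S: {$}  A: {$,a}  B: {a,b,c}
pass 2:
  A→B B S: FOLLOW(S) ⊇ FOLLOW(A) ⊇ {$,a}; new: +{a}
  S: {$,a}  A: {$,a}  B: {a,b,c}
pass 3: (no change)
  S: {$,a}  A: {$,a}  B: {a,b,c}

FOLLOW(B) = ["a", "b", "c"]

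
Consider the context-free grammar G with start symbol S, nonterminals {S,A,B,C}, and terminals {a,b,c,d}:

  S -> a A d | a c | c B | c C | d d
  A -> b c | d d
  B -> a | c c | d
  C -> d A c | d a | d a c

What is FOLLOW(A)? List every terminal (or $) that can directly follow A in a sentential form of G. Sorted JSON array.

Compute FIRST by fixpoint:
round 1:
  A via A→b c: +{b}
  A via A→d d: +{d}
  B via B→a: +{a}
  B via B→c c: +{c}
  B via B→d: +{d}
  C via C→d A c: +{d}
  S via S→a A d: +{a}
  S via S→c B: +{c}
  S via S→d d: +{d}
  S: {a,c,d}  A: {b,d}  B: {a,c,d}  C: {d}
round 2: (stable)
  S: {a,c,d}  A: {b,d}  B: {a,c,d}  C: {d}

Compute FOLLOW by fixpoint:
initialize: $ ∈ FOLLOW(S)
round 1:
  C→d A c: FOLLOW(A) ⊇ FIRST(c) = {c}; new: +{c}
  S→a A d: FOLLOW(A) ⊇ FIRST(d) = {d}; new: +{d}
  S→c B: FOLLOW(B) ⊇ FOLLOW(S) ⊇ {$}; new: +{$}
  S→c C: FOLLOW(C) ⊇ FOLLOW(S) ⊇ {$}; new: +{$}
  FOLLOW(S)={$}  FOLLOW(A)={c,d}  FOLLOW(B)={$}  FOLLOW(C)={$}
round 2: — fixpoint
  FOLLOW(S)={$}  FOLLOW(A)={c,d}  FOLLOW(B)={$}  FOLLOW(C)={$}

FOLLOW(A) = ["c", "d"]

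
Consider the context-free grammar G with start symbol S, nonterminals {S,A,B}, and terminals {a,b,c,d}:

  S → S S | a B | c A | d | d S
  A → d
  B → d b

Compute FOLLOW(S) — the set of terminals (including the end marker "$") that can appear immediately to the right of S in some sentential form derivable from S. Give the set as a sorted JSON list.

FIRST iteration:
pass 1:
  A via A→d: +{d}
  B via B→d b: +{d}
  S via S→a B: +{a}
  S via S→c A: +{c}
  S via S→d: +{d}
  S: {a,c,d}  A: {d}  B: {d}
pass 2: done
  S: {a,c,d}  A: {d}  B: {d}

FOLLOW sets:
seed FOLLOW(S) with $
iter 1:
  S→S S: FOLLOW(S) ⊇ FIRST(S) = {a,c,d}; new: +{a,c,d}
  S→a B: FOLLOW(B) ⊇ FOLLOW(S) ⊇ {$,a,c,d}; new: +{$,a,c,d}
  S→c A: FOLLOW(A) ⊇ FOLLOW(S) ⊇ {$,a,c,d}; new: +{$,a,c,d}
  FOLLOW[S]={$,a,c,d}  FOLLOW[A]={$,a,c,d}  FOLLOW[B]={$,a,c,d}
iter 2: — fixpoint
  FOLLOW[S]={$,a,c,d}  FOLLOW[A]={$,a,c,d}  FOLLOW[B]={$,a,c,d}

FOLLOW(S) = ["$", "a", "c", "d"]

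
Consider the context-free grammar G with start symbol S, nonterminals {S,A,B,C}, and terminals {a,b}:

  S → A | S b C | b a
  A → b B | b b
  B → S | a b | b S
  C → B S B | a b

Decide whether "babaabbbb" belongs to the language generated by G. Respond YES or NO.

Convert to CNF:
  S -> S X4 | T0 B | T0 T0 | T0 T1
  A -> T0 B | T0 T0
  B -> S X2 | T0 B | T0 S | T0 T0 | T0 T1 | T1 T0
  C -> B X3 | T1 T0
  T0 -> b
  T1 -> a
  X2 -> T0 C
  X3 -> S B
  X4 -> T0 C

Fill CYK table bottom-up:
  cell(0,0) b: {T0}  orig:{}
  cell(1,1) a: {T1}  orig:{}
  cell(2,2) b: {T0}  orig:{}
  cell(3,3) a: {T1}  orig:{}
  cell(4,4) a: {T1}  orig:{}
  cell(5,5) b: {T0}  orig:{}
  cell(6,6) b: {T0}  orig:{}
  cell(7,7) b: {T0}  orig:{}
  cell(8,8) b: {T0}  orig:{}
  cell(0,1) ba: {B,S}
  cell(1,2) ab: {B,C}
  cell(2,3) ba: {B,S}
  cell(3,4) aa: ∅
  cell(4,5) ab: {B,C}
  cell(5,6) bb: {A,B,S}
  cell(6,7) bb: {A,B,S}
  cell(7,8) bb: {A,B,S}
  cell(0,2) bab: {A,B,S,X2,X4}  orig:{A,B,S}
  cell(1,3) aba: ∅
  cell(2,4) baa: ∅
  cell(3,5) aab: ∅
  cell(4,6) abb: ∅
  cell(5,7) bbb: {A,B,S}
  cell(6,8) bbb: {A,B,S}
  cell(0,3) baba: {X3}  orig:{}
  cell(1,4) abaa: ∅
  cell(2,5) baab: {X3}  orig:{}
  cell(3,6) aabb: ∅
  cell(4,7) abbb: ∅
  cell(5,8) bbbb: {A,B,S,X3}  orig:{A,B,S}
  cell(0,4) babaa: ∅
  cell(1,5) abaab: ∅
  cell(2,6) baabb: ∅
  cell(3,7) aabbb: ∅
  cell(4,8) abbbb: ∅
  cell(0,5) babaab: {C}
  cell(1,6) abaabb: ∅
  cell(2,7) baabbb: ∅
  cell(3,8) aabbbb: ∅
  cell(0,6) babaabb: ∅
  cell(1,7) abaabbb: ∅
  cell(2,8) baabbbb: ∅
  cell(0,7) babaabbb: ∅
  cell(1,8) abaabbbb: ∅
  cell(0,8) babaabbbb: ∅

S ∉ T[0,8] ⇒ NO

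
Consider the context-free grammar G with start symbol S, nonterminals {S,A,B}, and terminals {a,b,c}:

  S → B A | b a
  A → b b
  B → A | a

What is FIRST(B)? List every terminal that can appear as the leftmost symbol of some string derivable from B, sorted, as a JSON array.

Compute FIRST by fixpoint:
[1]
  A via A→b b: +{b}
  B via B→A: +{b}
  B via B→a: +{a}
  S via S→B A: +{a,b}
  S: {a,b}  A: {b}  B: {a,b}
[2] (stable)
  S: {a,b}  A: {b}  B: {a,b}

FIRST(B) = ["a", "b"]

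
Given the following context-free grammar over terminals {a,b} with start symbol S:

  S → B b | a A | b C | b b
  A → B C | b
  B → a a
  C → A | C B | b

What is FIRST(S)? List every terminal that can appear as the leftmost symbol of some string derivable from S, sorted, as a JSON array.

Compute FIRST by fixpoint:
iter 1:
  A via A→b: +{b}
  B via B→a a: +{a}
  C via C→A: +{b}
  S via S→B b: +{a}
  S via S→b C: +{b}
  S: {a,b}  A: {b}  B: {a}  C: {b}
iter 2:
  A via A→B C: +{a}
  C via C→A: +{a}
  S: {a,b}  A: {a,b}  B: {a}  C: {a,b}
iter 3: (no change)
  S: {a,b}  A: {a,b}  B: {a}  C: {a,b}

FIRST(S) = ["a", "b"]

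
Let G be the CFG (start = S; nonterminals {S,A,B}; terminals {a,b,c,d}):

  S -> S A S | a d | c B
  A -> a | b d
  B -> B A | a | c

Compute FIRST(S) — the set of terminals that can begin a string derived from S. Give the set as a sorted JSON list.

FIRST iteration:
[1]
  A via A→a: +{a}
  A via A→b d: +{b}
  B via B→a: +{a}
  B via B→c: +{c}
  S via S→a d: +{a}
  S via S→c B: +{c}
  S: {a,c}  A: {a,b}  B: {a,c}
[2] (stable)
  S: {a,c}  A: {a,b}  B: {a,c}

FIRST(S) = ["a", "c"]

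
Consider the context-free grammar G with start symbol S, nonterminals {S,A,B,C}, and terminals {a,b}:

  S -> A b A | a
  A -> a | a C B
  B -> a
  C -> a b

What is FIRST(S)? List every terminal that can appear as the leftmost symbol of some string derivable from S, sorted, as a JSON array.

FIRST sets, iterate to fixpoint:
pass 1:
  A via A→a: +{a}
  B via B→a: +{a}
  C via C→a b: +{a}
  S via S→A b A: +{a}
  FIRST[S]={a}  FIRST[A]={a}  FIRST[B]={a}  FIRST[C]={a}
pass 2: — fixpoint
  FIRST[S]={a}  FIRST[A]={a}  FIRST[B]={a}  FIRST[C]={a}

FIRST(S) = ["a"]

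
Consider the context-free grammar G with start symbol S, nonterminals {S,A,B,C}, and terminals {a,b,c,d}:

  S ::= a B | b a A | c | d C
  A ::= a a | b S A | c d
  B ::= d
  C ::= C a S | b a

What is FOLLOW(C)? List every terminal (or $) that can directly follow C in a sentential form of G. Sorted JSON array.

FIRST iteration:
pass 1:
  A via A→a a: +{a}
  A via A→b S A: +{b}
  A via A→c d: +{c}
  B via B→d: +{d}
  C via C→b a: +{b}
  S via S→a B: +{a}
  S via S→b a A: +{b}
  S via S→c: +{c}
  S via S→d C: +{d}
  FIRST[S]={a,b,c,d}  FIRST[A]={a,b,c}  FIRST[B]={d}  FIRST[C]={b}
pass 2: (stable)
  FIRST[S]={a,b,c,d}  FIRST[A]={a,b,c}  FIRST[B]={d}  FIRST[C]={b}

Compute FOLLOW by fixpoint:
initialize: $ ∈ FOLLOW(S)
iter 1:
  A→b S A: FOLLOW(S) ⊇ FIRST(A) = {a,b,c}; new: +{a,b,c}
  C→C a S: FOLLOW(C) ⊇ FIRST(a) = {a}; new: +{a}
  S→a B: FOLLOW(B) ⊇ FOLLOW(S) ⊇ {$,a,b,c}; new: +{$,a,b,c}
  S→b a A: FOLLOW(A) ⊇ FOLLOW(S) ⊇ {$,a,b,c}; new: +{$,a,b,c}
  S→d C: FOLLOW(C) ⊇ FOLLOW(S) ⊇ {$,a,b,c}; new: +{$,b,c}
  FOLLOW(S)={$,a,b,c}  FOLLOW(A)={$,a,b,c}  FOLLOW(B)={$,a,b,c}  FOLLOW(C)={$,a,b,c}
iter 2: (stable)
  FOLLOW(S)={$,a,b,c}  FOLLOW(A)={$,a,b,c}  FOLLOW(B)={$,a,b,c}  FOLLOW(C)={$,a,b,c}

FOLLOW(C) = ["$", "a", "b", "c"]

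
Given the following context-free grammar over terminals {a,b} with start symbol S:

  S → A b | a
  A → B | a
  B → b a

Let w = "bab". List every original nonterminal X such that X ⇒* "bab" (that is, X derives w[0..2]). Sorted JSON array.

Convert to CNF:
  S -> A T0 | a
  A -> T0 T1 | a
  B -> T0 T1
  T0 -> b
  T1 -> a

Fill CYK table bottom-up — only the sub-triangle for w[0..2]:
  [0..0]={T0}  "b"  orig:{}
  [1..1]={A,S,T1}  "a"  orig:{A,S}
  [2..2]={T0}  "b"  orig:{}
  [0..1]={A,B}  "ba"
  [1..2]={S}  "ab"
  [0..2]={S}  "bab"

Original NTs in T[0,2] deriving "bab": ["S"]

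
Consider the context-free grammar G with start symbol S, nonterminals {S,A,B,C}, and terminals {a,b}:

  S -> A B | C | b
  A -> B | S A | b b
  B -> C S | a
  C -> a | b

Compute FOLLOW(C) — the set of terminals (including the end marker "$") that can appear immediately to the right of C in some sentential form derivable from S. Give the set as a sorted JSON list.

FIRST sets, iterate to fixpoint:
pass 1:
  A via A→b b: +{b}
  B via B→a: +{a}
  C via C→a: +{a}
  C via C→b: +{b}
  S via S→A B: +{b}
  S via S→C: +{a}
  FIRST(S)={a,b}  FIRST(A)={b}  FIRST(B)={a}  FIRST(C)={a,b}
pass 2:
  A via A→B: +{a}
  B via B→C S: +{b}
  FIRST(S)={a,b}  FIRST(A)={a,b}  FIRST(B)={a,b}  FIRST(C)={a,b}
pass 3: (stable)
  FIRST(S)={a,b}  FIRST(A)={a,b}  FIRST(B)={a,b}  FIRST(C)={a,b}

FOLLOW sets:
seed FOLLOW(S) with $
iter 1:
  A→S A: FOLLOW(S) ⊇ FIRST(A) = {a,b}; new: +{a,b}
  B→C S: FOLLOW(C) ⊇ FIRST(S) = {a,b}; new: +{a,b}
  S→A B: FOLLOW(A) ⊇ FIRST(B) = {a,b}; new: +{a,b}
  S→A B: FOLLOW(B) ⊇ FOLLOW(S) ⊇ {$,a,b}; new: +{$,a,b}
  S→C: FOLLOW(C) ⊇ FOLLOW(S) ⊇ {$,a,b}; new: +{$}
  FOLLOW[S]={$,a,b}  FOLLOW[A]={a,b}  FOLLOW[B]={$,a,b}  FOLLOW[C]={$,a,b}
iter 2: — fixpoint
  FOLLOW[S]={$,a,b}  FOLLOW[A]={a,b}  FOLLOW[B]={$,a,b}  FOLLOW[C]={$,a,b}

FOLLOW(C) = ["$", "a", "b"]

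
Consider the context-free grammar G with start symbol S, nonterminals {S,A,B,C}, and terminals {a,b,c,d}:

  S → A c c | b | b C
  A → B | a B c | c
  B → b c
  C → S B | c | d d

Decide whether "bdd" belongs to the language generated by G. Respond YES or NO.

CNF form of G:
  S -> A X5 | T2 C | b
  A -> T0 X4 | T2 T1 | c
  B -> T2 T1
  C -> S B | T3 T3 | c
  T0 -> a
  T1 -> c
  T2 -> b
  T3 -> d
  X4 -> B T1
  X5 -> T1 T1

Fill CYK table bottom-up:
  [0..0]={S,T2}  "b"  orig:{S}
  [1..1]={T3}  "d"  orig:{}
  [2..2]={T3}  "d"  orig:{}
  [0..1]=∅  "bd"
  [1..2]={C}  "dd"
  [0..2]={S}  "bdd"

S ∈ T[0,2] ⇒ YES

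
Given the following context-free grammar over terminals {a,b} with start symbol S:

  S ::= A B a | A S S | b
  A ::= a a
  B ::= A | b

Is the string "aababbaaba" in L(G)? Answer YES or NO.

Convert to CNF:
  S -> A X1 | A X2 | b
  A -> T0 T0
  B -> T0 T0 | b
  T0 -> a
  X1 -> B T0
  X2 -> S S

Fill CYK table bottom-up:
  T[0,0] 'a' = {T0}  orig:{}
  T[1,1] 'a' = {T0}  orig:{}
  T[2,2] 'b' = {B,S}
  T[3,3] 'a' = {T0}  orig:{}
  T[4,4] 'b' = {B,S}
  T[5,5] 'b' = {B,S}
  T[6,6] 'a' = {T0}  orig:{}
  T[7,7] 'a' = {T0}  orig:{}
  T[8,8] 'b' = {B,S}
  T[9,9] 'a' = {T0}  orig:{}
  T[0,1] 'aa' = {A,B}
  T[1,2] 'ab' = ∅
  T[2,3] 'ba' = {X1}  orig:{}
  T[3,4] 'ab' = ∅
  T[4,5] 'bb' = {X2}  orig:{}
  T[5,6] 'ba' = {X1}  orig:{}
  T[6,7] 'aa' = {A,B}
  T[7,8] 'ab' = ∅
  T[8,9] 'ba' = {X1}  orig:{}
  T[0,2] 'aab' = ∅
  T[1,3] 'aba' = ∅
  T[2,4] 'bab' = ∅
  T[3,5] 'abb' = ∅
  T[4,6] 'bba' = ∅
  T[5,7] 'baa' = ∅
  T[6,8] 'aab' = ∅
  T[7,9] 'aba' = ∅
  T[0,3] 'aaba' = {S}
  T[1,4] 'abab' = ∅
  T[2,5] 'babb' = ∅
  T[3,6] 'abba' = ∅
  T[4,7] 'bbaa' = ∅
  T[5,8] 'baab' = ∅
  T[6,9] 'aaba' = {S}
  T[0,4] 'aabab' = {X2}  orig:{}
  T[1,5] 'ababb' = ∅
  T[2,6] 'babba' = ∅
  T[3,7] 'abbaa' = ∅
  T[4,8] 'bbaab' = ∅
  T[5,9] 'baaba' = {X2}  orig:{}
  T[0,5] 'aababb' = ∅
  T[1,6] 'ababba' = ∅
  T[2,7] 'babbaa' = ∅
  T[3,8] 'abbaab' = ∅
  T[4,9] 'bbaaba' = ∅
  T[0,6] 'aababba' = ∅
  T[1,7] 'ababbaa' = ∅
  T[2,8] 'babbaab' = ∅
  T[3,9] 'abbaaba' = ∅
  T[0,7] 'aababbaa' = ∅
  T[1,8] 'ababbaab' = ∅
  T[2,9] 'babbaaba' = ∅
  T[0,8] 'aababbaab' = ∅
  T[1,9] 'ababbaaba' = ∅
  T[0,9] 'aababbaaba' = ∅

S ∉ T[0,9] ⇒ NO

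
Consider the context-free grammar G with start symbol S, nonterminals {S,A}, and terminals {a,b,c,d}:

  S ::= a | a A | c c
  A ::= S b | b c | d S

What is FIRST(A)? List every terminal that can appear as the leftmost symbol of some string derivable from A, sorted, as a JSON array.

Compute FIRST by fixpoint:
round 1:
  A via A→b c: +{b}
  A via A→d S: +{d}
  S via S→a: +{a}
  S via S→c c: +{c}
  FIRST[S]={a,c}  FIRST[A]={b,d}
round 2:
  A via A→S b: +{a,c}
  FIRST[S]={a,c}  FIRST[A]={a,b,c,d}
round 3: (stable)
  FIRST[S]={a,c}  FIRST[A]={a,b,c,d}

FIRST(A) = ["a", "b", "c", "d"]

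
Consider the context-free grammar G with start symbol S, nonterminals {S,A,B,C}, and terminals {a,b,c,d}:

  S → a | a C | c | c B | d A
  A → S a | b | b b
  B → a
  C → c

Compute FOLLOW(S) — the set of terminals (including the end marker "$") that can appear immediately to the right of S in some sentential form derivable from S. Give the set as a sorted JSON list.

FIRST iteration:
pass 1:
  A via A→b: +{b}
  B via B→a: +{a}
  C via C→c: +{c}
  S via S→a: +{a}
  S via S→c: +{c}
  S via S→d A: +{d}
  S: {a,c,d}  A: {b}  B: {a}  C: {c}
pass 2:
  A via A→S a: +{a,c,d}
  S: {a,c,d}  A: {a,b,c,d}  B: {a}  C: {c}
pass 3: — fixpoint
  S: {a,c,d}  A: {a,b,c,d}  B: {a}  C: {c}

FOLLOW sets:
seed FOLLOW(S) with $
[1]
  A→S a: FOLLOW(S) ⊇ FIRST(a) = {a}; new: +{a}
  S→a C: FOLLOW(C) ⊇ FOLLOW(S) ⊇ {$,a}; new: +{$,a}
  S→c B: FOLLOW(B) ⊇ FOLLOW(S) ⊇ {$,a}; new: +{$,a}
  S→d A: FOLLOW(A) ⊇ FOLLOW(S) ⊇ {$,a}; new: +{$,a}
  FOLLOW[S]={$,a}  FOLLOW[A]={$,a}  FOLLOW[B]={$,a}  FOLLOW[C]={$,a}
[2] — fixpoint
  FOLLOW[S]={$,a}  FOLLOW[A]={$,a}  FOLLOW[B]={$,a}  FOLLOW[C]={$,a}

FOLLOW(S) = ["$", "a"]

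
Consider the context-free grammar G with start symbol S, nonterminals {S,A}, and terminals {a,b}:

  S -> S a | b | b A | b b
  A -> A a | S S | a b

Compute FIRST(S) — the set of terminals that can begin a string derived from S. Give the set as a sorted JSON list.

FIRST iteration:
pass 1:
  A via A→a b: +{a}
  S via S→b: +{b}
  FIRST(S)={b}  FIRST(A)={a}
pass 2:
  A via A→S S: +{b}
  FIRST(S)={b}  FIRST(A)={a,b}
pass 3: — fixpoint
  FIRST(S)={b}  FIRST(A)={a,b}

FIRST(S) = ["b"]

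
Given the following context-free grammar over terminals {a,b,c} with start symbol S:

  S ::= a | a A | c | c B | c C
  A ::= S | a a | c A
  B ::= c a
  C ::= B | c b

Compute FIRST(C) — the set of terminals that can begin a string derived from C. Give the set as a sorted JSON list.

FIRST iteration:
[1]
  A via A→a a: +{a}
  A via A→c A: +{c}
  B via B→c a: +{c}
  C via C→B: +{c}
  S via S→a: +{a}
  S via S→c: +{c}
  S: {a,c}  A: {a,c}  B: {c}  C: {c}
[2] (stable)
  S: {a,c}  A: {a,c}  B: {c}  C: {c}

FIRST(C) = ["c"]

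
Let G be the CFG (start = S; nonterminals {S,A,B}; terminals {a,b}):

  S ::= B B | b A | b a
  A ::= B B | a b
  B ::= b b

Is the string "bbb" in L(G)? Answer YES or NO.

CNF form of G:
  S -> B B | T1 A | T1 T0
  A -> B B | T0 T1
  B -> T1 T1
  T0 -> a
  T1 -> b

Fill CYK table bottom-up:
  cell(0,0) b: {T1}  orig:{}
  cell(1,1) b: {T1}  orig:{}
  cell(2,2) b: {T1}  orig:{}
  cell(0,1) bb: {B}
  cell(1,2) bb: {B}
  cell(0,2) bbb: ∅

S ∉ T[0,2] ⇒ NO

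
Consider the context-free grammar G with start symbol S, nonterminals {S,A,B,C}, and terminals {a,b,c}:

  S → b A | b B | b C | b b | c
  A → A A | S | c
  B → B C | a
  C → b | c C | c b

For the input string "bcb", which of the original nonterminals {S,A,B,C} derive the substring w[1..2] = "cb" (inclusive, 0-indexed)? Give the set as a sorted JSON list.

Convert to CNF:
  S -> T0 A | T0 B | T0 C | T0 T0 | c
  A -> A A | T0 A | T0 B | T0 C | T0 T0 | c
  B -> B C | a
  C -> T1 C | T1 T0 | b
  T0 -> b
  T1 -> c

Fill CYK table bottom-up (cells [i..j] with 1 ≤ i ≤ j ≤ 2 only):
  cell(1,1) c: {A,S,T1}  orig:{A,S}
  cell(2,2) b: {C,T0}  orig:{C}
  cell(1,2) cb: {C}

Original NTs in T[1,2] deriving "cb": ["C"]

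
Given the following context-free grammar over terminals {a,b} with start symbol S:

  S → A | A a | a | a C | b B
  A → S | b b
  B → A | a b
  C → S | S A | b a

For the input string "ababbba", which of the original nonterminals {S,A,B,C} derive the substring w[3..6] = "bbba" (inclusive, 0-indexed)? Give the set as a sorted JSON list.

CNF form of G:
  S -> A T0 | T0 C | T1 B | T1 T1 | a
  A -> A T0 | T0 C | T1 B | T1 T1 | a
  B -> A T0 | T0 C | T0 T1 | T1 B | T1 T1 | a
  C -> A T0 | S A | T0 C | T1 B | T1 T0 | T1 T1 | a
  T0 -> a
  T1 -> b

Fill CYK table bottom-up, restricted to cells inside w[3..6]:
  [3..3]={T1}  "b"  orig:{}
  [4..4]={T1}  "b"  orig:{}
  [5..5]={T1}  "b"  orig:{}
  [6..6]={A,B,C,S,T0}  "a"  orig:{A,B,C,S}
  [3..4]={A,B,C,S}  "bb"
  [4..5]={A,B,C,S}  "bb"
  [5..6]={A,B,C,S}  "ba"
  [3..5]={A,B,C,S}  "bbb"
  [4..6]={A,B,C,S}  "bba"
  [3..6]={A,B,C,S}  "bbba"

Original NTs in T[3,6] deriving "bbba": ["A", "B", "C", "S"]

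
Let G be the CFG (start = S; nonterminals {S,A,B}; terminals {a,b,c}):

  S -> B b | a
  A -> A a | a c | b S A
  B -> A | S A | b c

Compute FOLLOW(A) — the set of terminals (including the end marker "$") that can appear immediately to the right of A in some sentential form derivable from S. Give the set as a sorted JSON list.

FIRST sets, iterate to fixpoint:
round 1:
  A via A→a c: +{a}
  A via A→b S A: +{b}
  B via B→A: +{a,b}
  S via S→B b: +{a,b}
  FIRST[S]={a,b}  FIRST[A]={a,b}  FIRST[B]={a,b}
round 2: — fixpoint
  FIRST[S]={a,b}  FIRST[A]={a,b}  FIRST[B]={a,b}

Compute FOLLOW by fixpoint:
FOLLOW(S) := {$}
iter 1:
  A→A a: FOLLOW(A) ⊇ FIRST(a) = {a}; new: +{a}
  A→b S A: FOLLOW(S) ⊇ FIRST(A) = {a,b}; new: +{a,b}
  S→B b: FOLLOW(B) ⊇ FIRST(b) = {b}; new: +{b}
  S: {$,a,b}  A: {a}  B: {b}
iter 2:
  B→A: FOLLOW(A) ⊇ FOLLOW(B) ⊇ {b}; new: +{b}
  S: {$,a,b}  A: {a,b}  B: {b}
iter 3: done
  S: {$,a,b}  A: {a,b}  B: {b}

FOLLOW(A) = ["a", "b"]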